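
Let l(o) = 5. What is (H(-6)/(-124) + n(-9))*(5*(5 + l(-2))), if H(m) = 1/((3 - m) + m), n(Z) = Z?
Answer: -83725/186 ≈ -450.13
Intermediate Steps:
H(m) = ⅓ (H(m) = 1/3 = ⅓)
(H(-6)/(-124) + n(-9))*(5*(5 + l(-2))) = ((⅓)/(-124) - 9)*(5*(5 + 5)) = ((⅓)*(-1/124) - 9)*(5*10) = (-1/372 - 9)*50 = -3349/372*50 = -83725/186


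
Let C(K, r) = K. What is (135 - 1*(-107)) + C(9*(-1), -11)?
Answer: 233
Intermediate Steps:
(135 - 1*(-107)) + C(9*(-1), -11) = (135 - 1*(-107)) + 9*(-1) = (135 + 107) - 9 = 242 - 9 = 233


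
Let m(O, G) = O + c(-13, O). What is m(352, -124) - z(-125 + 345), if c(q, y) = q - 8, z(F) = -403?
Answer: 734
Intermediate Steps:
c(q, y) = -8 + q
m(O, G) = -21 + O (m(O, G) = O + (-8 - 13) = O - 21 = -21 + O)
m(352, -124) - z(-125 + 345) = (-21 + 352) - 1*(-403) = 331 + 403 = 734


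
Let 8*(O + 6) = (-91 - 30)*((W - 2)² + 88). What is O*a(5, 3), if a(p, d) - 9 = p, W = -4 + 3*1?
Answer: -82495/4 ≈ -20624.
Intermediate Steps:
W = -1 (W = -4 + 3 = -1)
a(p, d) = 9 + p
O = -11785/8 (O = -6 + ((-91 - 30)*((-1 - 2)² + 88))/8 = -6 + (-121*((-3)² + 88))/8 = -6 + (-121*(9 + 88))/8 = -6 + (-121*97)/8 = -6 + (⅛)*(-11737) = -6 - 11737/8 = -11785/8 ≈ -1473.1)
O*a(5, 3) = -11785*(9 + 5)/8 = -11785/8*14 = -82495/4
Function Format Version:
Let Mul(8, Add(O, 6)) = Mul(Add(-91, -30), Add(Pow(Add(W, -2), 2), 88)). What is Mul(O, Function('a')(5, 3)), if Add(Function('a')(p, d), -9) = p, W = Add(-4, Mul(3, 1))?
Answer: Rational(-82495, 4) ≈ -20624.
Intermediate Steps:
W = -1 (W = Add(-4, 3) = -1)
Function('a')(p, d) = Add(9, p)
O = Rational(-11785, 8) (O = Add(-6, Mul(Rational(1, 8), Mul(Add(-91, -30), Add(Pow(Add(-1, -2), 2), 88)))) = Add(-6, Mul(Rational(1, 8), Mul(-121, Add(Pow(-3, 2), 88)))) = Add(-6, Mul(Rational(1, 8), Mul(-121, Add(9, 88)))) = Add(-6, Mul(Rational(1, 8), Mul(-121, 97))) = Add(-6, Mul(Rational(1, 8), -11737)) = Add(-6, Rational(-11737, 8)) = Rational(-11785, 8) ≈ -1473.1)
Mul(O, Function('a')(5, 3)) = Mul(Rational(-11785, 8), Add(9, 5)) = Mul(Rational(-11785, 8), 14) = Rational(-82495, 4)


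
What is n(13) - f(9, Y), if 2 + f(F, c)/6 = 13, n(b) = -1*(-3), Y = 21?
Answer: -63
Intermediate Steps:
n(b) = 3
f(F, c) = 66 (f(F, c) = -12 + 6*13 = -12 + 78 = 66)
n(13) - f(9, Y) = 3 - 1*66 = 3 - 66 = -63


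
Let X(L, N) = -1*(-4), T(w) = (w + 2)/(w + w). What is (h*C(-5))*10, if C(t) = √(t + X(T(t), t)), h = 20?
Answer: 200*I ≈ 200.0*I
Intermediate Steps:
T(w) = (2 + w)/(2*w) (T(w) = (2 + w)/((2*w)) = (2 + w)*(1/(2*w)) = (2 + w)/(2*w))
X(L, N) = 4
C(t) = √(4 + t) (C(t) = √(t + 4) = √(4 + t))
(h*C(-5))*10 = (20*√(4 - 5))*10 = (20*√(-1))*10 = (20*I)*10 = 200*I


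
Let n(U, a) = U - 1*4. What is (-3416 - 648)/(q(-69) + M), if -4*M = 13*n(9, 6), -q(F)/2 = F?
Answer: -16256/487 ≈ -33.380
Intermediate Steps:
n(U, a) = -4 + U (n(U, a) = U - 4 = -4 + U)
q(F) = -2*F
M = -65/4 (M = -13*(-4 + 9)/4 = -13*5/4 = -¼*65 = -65/4 ≈ -16.250)
(-3416 - 648)/(q(-69) + M) = (-3416 - 648)/(-2*(-69) - 65/4) = -4064/(138 - 65/4) = -4064/487/4 = -4064*4/487 = -16256/487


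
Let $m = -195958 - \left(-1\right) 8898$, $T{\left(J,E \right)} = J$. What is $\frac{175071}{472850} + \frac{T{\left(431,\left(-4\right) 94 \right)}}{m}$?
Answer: $\frac{3254498291}{8845132100} \approx 0.36794$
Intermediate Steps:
$m = -187060$ ($m = -195958 - -8898 = -195958 + 8898 = -187060$)
$\frac{175071}{472850} + \frac{T{\left(431,\left(-4\right) 94 \right)}}{m} = \frac{175071}{472850} + \frac{431}{-187060} = 175071 \cdot \frac{1}{472850} + 431 \left(- \frac{1}{187060}\right) = \frac{175071}{472850} - \frac{431}{187060} = \frac{3254498291}{8845132100}$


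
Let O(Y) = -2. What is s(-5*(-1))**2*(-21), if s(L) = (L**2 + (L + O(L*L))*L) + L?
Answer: -42525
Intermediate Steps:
s(L) = L + L**2 + L*(-2 + L) (s(L) = (L**2 + (L - 2)*L) + L = (L**2 + (-2 + L)*L) + L = (L**2 + L*(-2 + L)) + L = L + L**2 + L*(-2 + L))
s(-5*(-1))**2*(-21) = ((-5*(-1))*(-1 + 2*(-5*(-1))))**2*(-21) = (5*(-1 + 2*5))**2*(-21) = (5*(-1 + 10))**2*(-21) = (5*9)**2*(-21) = 45**2*(-21) = 2025*(-21) = -42525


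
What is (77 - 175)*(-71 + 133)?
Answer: -6076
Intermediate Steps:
(77 - 175)*(-71 + 133) = -98*62 = -6076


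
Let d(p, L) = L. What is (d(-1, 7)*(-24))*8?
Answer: -1344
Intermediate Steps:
(d(-1, 7)*(-24))*8 = (7*(-24))*8 = -168*8 = -1344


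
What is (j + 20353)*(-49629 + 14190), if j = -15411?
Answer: -175139538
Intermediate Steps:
(j + 20353)*(-49629 + 14190) = (-15411 + 20353)*(-49629 + 14190) = 4942*(-35439) = -175139538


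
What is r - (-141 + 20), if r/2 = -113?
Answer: -105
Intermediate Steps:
r = -226 (r = 2*(-113) = -226)
r - (-141 + 20) = -226 - (-141 + 20) = -226 - 1*(-121) = -226 + 121 = -105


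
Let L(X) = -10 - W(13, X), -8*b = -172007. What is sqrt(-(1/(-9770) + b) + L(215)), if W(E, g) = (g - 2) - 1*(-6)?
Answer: I*sqrt(8296718302470)/19540 ≈ 147.41*I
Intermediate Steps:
b = 172007/8 (b = -1/8*(-172007) = 172007/8 ≈ 21501.)
W(E, g) = 4 + g (W(E, g) = (-2 + g) + 6 = 4 + g)
L(X) = -14 - X (L(X) = -10 - (4 + X) = -10 + (-4 - X) = -14 - X)
sqrt(-(1/(-9770) + b) + L(215)) = sqrt(-(1/(-9770) + 172007/8) + (-14 - 1*215)) = sqrt(-(-1/9770 + 172007/8) + (-14 - 215)) = sqrt(-1*840254191/39080 - 229) = sqrt(-840254191/39080 - 229) = sqrt(-849203511/39080) = I*sqrt(8296718302470)/19540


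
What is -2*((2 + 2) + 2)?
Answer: -12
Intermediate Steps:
-2*((2 + 2) + 2) = -2*(4 + 2) = -2*6 = -12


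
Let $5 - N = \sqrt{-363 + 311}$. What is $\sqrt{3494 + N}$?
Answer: $\sqrt{3499 - 2 i \sqrt{13}} \approx 59.152 - 0.061 i$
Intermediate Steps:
$N = 5 - 2 i \sqrt{13}$ ($N = 5 - \sqrt{-363 + 311} = 5 - \sqrt{-52} = 5 - 2 i \sqrt{13} \approx 5.0 - 7.2111 i$)
$\sqrt{3494 + N} = \sqrt{3494 + \left(5 - 2 i \sqrt{13}\right)} = \sqrt{3499 - 2 i \sqrt{13}}$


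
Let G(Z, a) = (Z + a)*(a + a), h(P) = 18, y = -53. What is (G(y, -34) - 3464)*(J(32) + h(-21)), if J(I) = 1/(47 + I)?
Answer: 3489196/79 ≈ 44167.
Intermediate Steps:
G(Z, a) = 2*a*(Z + a) (G(Z, a) = (Z + a)*(2*a) = 2*a*(Z + a))
(G(y, -34) - 3464)*(J(32) + h(-21)) = (2*(-34)*(-53 - 34) - 3464)*(1/(47 + 32) + 18) = (2*(-34)*(-87) - 3464)*(1/79 + 18) = (5916 - 3464)*(1/79 + 18) = 2452*(1423/79) = 3489196/79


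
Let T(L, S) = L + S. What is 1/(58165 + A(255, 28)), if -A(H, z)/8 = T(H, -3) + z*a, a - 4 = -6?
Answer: 1/56597 ≈ 1.7669e-5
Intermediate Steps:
a = -2 (a = 4 - 6 = -2)
A(H, z) = 24 - 8*H + 16*z (A(H, z) = -8*((H - 3) + z*(-2)) = -8*((-3 + H) - 2*z) = -8*(-3 + H - 2*z) = 24 - 8*H + 16*z)
1/(58165 + A(255, 28)) = 1/(58165 + (24 - 8*255 + 16*28)) = 1/(58165 + (24 - 2040 + 448)) = 1/(58165 - 1568) = 1/56597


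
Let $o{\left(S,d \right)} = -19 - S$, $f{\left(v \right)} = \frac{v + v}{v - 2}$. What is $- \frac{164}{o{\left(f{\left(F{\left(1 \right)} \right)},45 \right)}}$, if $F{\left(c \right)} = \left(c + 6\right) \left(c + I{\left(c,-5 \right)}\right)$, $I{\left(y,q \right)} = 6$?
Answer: $\frac{7708}{991} \approx 7.778$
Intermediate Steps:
$F{\left(c \right)} = \left(6 + c\right)^{2}$ ($F{\left(c \right)} = \left(c + 6\right) \left(c + 6\right) = \left(6 + c\right) \left(6 + c\right) = \left(6 + c\right)^{2}$)
$f{\left(v \right)} = \frac{2 v}{-2 + v}$
$- \frac{164}{o{\left(f{\left(F{\left(1 \right)} \right)},45 \right)}} = - \frac{164}{-19 - \frac{2 \left(36 + 1^{2} + 12 \cdot 1\right)}{-2 + \left(36 + 1^{2} + 12 \cdot 1\right)}} = - \frac{164}{-19 - \frac{2 \left(36 + 1 + 12\right)}{-2 + \left(36 + 1 + 12\right)}} = - \frac{164}{-19 - 2 \cdot 49 \frac{1}{-2 + 49}} = - \frac{164}{-19 - 2 \cdot 49 \cdot \frac{1}{47}} = - \frac{164}{-19 - \frac{98}{47}} = - \frac{164}{- \frac{991}{47}} = \left(-164\right) \left(- \frac{47}{991}\right) = \frac{7708}{991}$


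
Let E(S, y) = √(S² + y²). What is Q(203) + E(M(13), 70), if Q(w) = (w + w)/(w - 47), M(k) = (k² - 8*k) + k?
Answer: 203/78 + 2*√2746 ≈ 107.41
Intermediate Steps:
M(k) = k² - 7*k
Q(w) = 2*w/(-47 + w) (Q(w) = (2*w)/(-47 + w) = 2*w/(-47 + w))
Q(203) + E(M(13), 70) = 2*203/(-47 + 203) + √((13*(-7 + 13))² + 70²) = 2*203/156 + √((13*6)² + 4900) = 2*203*(1/156) + √(78² + 4900) = 203/78 + √(6084 + 4900) = 203/78 + √10984 = 203/78 + 2*√2746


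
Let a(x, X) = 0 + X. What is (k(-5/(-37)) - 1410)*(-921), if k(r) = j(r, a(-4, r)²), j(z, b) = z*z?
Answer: 1777774065/1369 ≈ 1.2986e+6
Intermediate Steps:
a(x, X) = X
j(z, b) = z²
k(r) = r²
(k(-5/(-37)) - 1410)*(-921) = ((-5/(-37))² - 1410)*(-921) = ((-5*(-1/37))² - 1410)*(-921) = ((5/37)² - 1410)*(-921) = (25/1369 - 1410)*(-921) = -1930265/1369*(-921) = 1777774065/1369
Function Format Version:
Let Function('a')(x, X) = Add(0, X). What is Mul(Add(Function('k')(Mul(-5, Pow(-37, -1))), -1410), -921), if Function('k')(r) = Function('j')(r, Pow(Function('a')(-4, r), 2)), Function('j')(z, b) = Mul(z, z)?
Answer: Rational(1777774065, 1369) ≈ 1.2986e+6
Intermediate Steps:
Function('a')(x, X) = X
Function('j')(z, b) = Pow(z, 2)
Function('k')(r) = Pow(r, 2)
Mul(Add(Function('k')(Mul(-5, Pow(-37, -1))), -1410), -921) = Mul(Add(Pow(Mul(-5, Pow(-37, -1)), 2), -1410), -921) = Mul(Add(Pow(Mul(-5, Rational(-1, 37)), 2), -1410), -921) = Mul(Add(Pow(Rational(5, 37), 2), -1410), -921) = Mul(Add(Rational(25, 1369), -1410), -921) = Mul(Rational(-1930265, 1369), -921) = Rational(1777774065, 1369)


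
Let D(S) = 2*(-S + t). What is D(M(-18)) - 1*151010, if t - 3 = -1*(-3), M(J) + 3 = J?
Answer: -150956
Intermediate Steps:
M(J) = -3 + J
t = 6 (t = 3 - 1*(-3) = 3 + 3 = 6)
D(S) = 12 - 2*S (D(S) = 2*(-S + 6) = 2*(6 - S) = 12 - 2*S)
D(M(-18)) - 1*151010 = (12 - 2*(-3 - 18)) - 1*151010 = (12 - 2*(-21)) - 151010 = (12 + 42) - 151010 = 54 - 151010 = -150956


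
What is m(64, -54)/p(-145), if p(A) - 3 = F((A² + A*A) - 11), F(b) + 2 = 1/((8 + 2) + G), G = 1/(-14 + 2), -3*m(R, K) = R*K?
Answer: 137088/131 ≈ 1046.5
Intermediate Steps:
m(R, K) = -K*R/3 (m(R, K) = -R*K/3 = -K*R/3)
G = -1/12 (G = 1/(-12) = -1/12 ≈ -0.083333)
F(b) = -226/119 (F(b) = -2 + 1/((8 + 2) - 1/12) = -2 + 1/(10 - 1/12) = -2 + 1/(119/12) = -2 + 12/119 = -226/119)
p(A) = 131/119 (p(A) = 3 - 226/119 = 131/119)
m(64, -54)/p(-145) = (-⅓*(-54)*64)/(131/119) = 1152*(119/131) = 137088/131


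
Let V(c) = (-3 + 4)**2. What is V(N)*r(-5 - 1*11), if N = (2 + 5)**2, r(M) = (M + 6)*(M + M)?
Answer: 320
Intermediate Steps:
r(M) = 2*M*(6 + M) (r(M) = (6 + M)*(2*M) = 2*M*(6 + M))
N = 49 (N = 7**2 = 49)
V(c) = 1 (V(c) = 1**2 = 1)
V(N)*r(-5 - 1*11) = 1*(2*(-5 - 1*11)*(6 + (-5 - 1*11))) = 1*(2*(-5 - 11)*(6 + (-5 - 11))) = 1*(2*(-16)*(6 - 16)) = 1*(2*(-16)*(-10)) = 1*320 = 320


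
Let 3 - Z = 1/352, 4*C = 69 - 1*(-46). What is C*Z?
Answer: 121325/1408 ≈ 86.168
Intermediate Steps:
C = 115/4 (C = (69 - 1*(-46))/4 = (69 + 46)/4 = (1/4)*115 = 115/4 ≈ 28.750)
Z = 1055/352 (Z = 3 - 1/352 = 1055/352 ≈ 2.9972)
C*Z = (115/4)*(1055/352) = 121325/1408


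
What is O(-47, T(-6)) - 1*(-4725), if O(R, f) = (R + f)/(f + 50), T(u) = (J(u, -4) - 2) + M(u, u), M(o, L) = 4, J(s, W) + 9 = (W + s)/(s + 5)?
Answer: 250381/53 ≈ 4724.2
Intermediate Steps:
J(s, W) = -9 + (W + s)/(5 + s) (J(s, W) = -9 + (W + s)/(s + 5) = -9 + (W + s)/(5 + s))
T(u) = 2 + (-49 - 8*u)/(5 + u) (T(u) = ((-45 - 4 - 8*u)/(5 + u) - 2) + 4 = ((-49 - 8*u)/(5 + u) - 2) + 4 = (-2 + (-49 - 8*u)/(5 + u)) + 4 = 2 + (-49 - 8*u)/(5 + u))
O(R, f) = (R + f)/(50 + f)
O(-47, T(-6)) - 1*(-4725) = (-47 + 3*(-13 - 2*(-6))/(5 - 6))/(50 + 3*(-13 - 2*(-6))/(5 - 6)) - 1*(-4725) = (-47 + 3*(-13 + 12)/(-1))/(50 + 3*(-13 + 12)/(-1)) + 4725 = (-47 + 3*(-1)*(-1))/(50 + 3*(-1)*(-1)) + 4725 = (-47 + 3)/(50 + 3) + 4725 = -44/53 + 4725 = 250381/53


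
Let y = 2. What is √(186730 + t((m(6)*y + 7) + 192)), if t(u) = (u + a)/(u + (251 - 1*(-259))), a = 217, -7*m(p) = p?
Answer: 3*√508579444070/4951 ≈ 432.12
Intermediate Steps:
m(p) = -p/7
t(u) = (217 + u)/(510 + u) (t(u) = (u + 217)/(u + (251 - 1*(-259))) = (217 + u)/(u + (251 + 259)) = (217 + u)/(u + 510) = (217 + u)/(510 + u))
√(186730 + t((m(6)*y + 7) + 192)) = √(186730 + (217 + ((-⅐*6*2 + 7) + 192))/(510 + ((-⅐*6*2 + 7) + 192))) = √(186730 + (217 + ((-6/7*2 + 7) + 192))/(510 + ((-6/7*2 + 7) + 192))) = √(186730 + (217 + ((-12/7 + 7) + 192))/(510 + ((-12/7 + 7) + 192))) = √(186730 + (217 + (37/7 + 192))/(510 + (37/7 + 192))) = √(186730 + (217 + 1381/7)/(510 + 1381/7)) = √(186730 + (2900/7)/(4951/7)) = √(186730 + (7/4951)*(2900/7)) = √(186730 + 2900/4951) = √(924503130/4951) = 3*√508579444070/4951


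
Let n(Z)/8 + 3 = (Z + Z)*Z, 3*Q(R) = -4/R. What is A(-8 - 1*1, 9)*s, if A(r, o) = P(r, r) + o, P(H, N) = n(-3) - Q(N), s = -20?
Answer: -69580/27 ≈ -2577.0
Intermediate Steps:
Q(R) = -4/(3*R) (Q(R) = (-4/R)/3 = -4/(3*R))
n(Z) = -24 + 16*Z² (n(Z) = -24 + 8*((Z + Z)*Z) = -24 + 8*((2*Z)*Z) = -24 + 8*(2*Z²) = -24 + 16*Z²)
P(H, N) = 120 + 4/(3*N) (P(H, N) = (-24 + 16*(-3)²) - (-4)/(3*N) = (-24 + 16*9) + 4/(3*N) = (-24 + 144) + 4/(3*N) = 120 + 4/(3*N))
A(r, o) = 120 + o + 4/(3*r) (A(r, o) = (120 + 4/(3*r)) + o = 120 + o + 4/(3*r))
A(-8 - 1*1, 9)*s = (120 + 9 + 4/(3*(-8 - 1*1)))*(-20) = (120 + 9 + 4/(3*(-8 - 1)))*(-20) = (120 + 9 + (4/3)/(-9))*(-20) = (120 + 9 + (4/3)*(-⅑))*(-20) = (120 + 9 - 4/27)*(-20) = (3479/27)*(-20) = -69580/27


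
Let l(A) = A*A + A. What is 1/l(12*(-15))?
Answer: 1/32220 ≈ 3.1037e-5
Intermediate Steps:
l(A) = A + A² (l(A) = A² + A = A + A²)
1/l(12*(-15)) = 1/((12*(-15))*(1 + 12*(-15))) = 1/(-180*(1 - 180)) = 1/(-180*(-179)) = 1/32220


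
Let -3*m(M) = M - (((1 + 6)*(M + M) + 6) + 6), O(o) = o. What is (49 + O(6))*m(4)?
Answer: 3520/3 ≈ 1173.3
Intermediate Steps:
m(M) = 4 + 13*M/3 (m(M) = -(M - (((1 + 6)*(M + M) + 6) + 6))/3 = -(M - ((7*(2*M) + 6) + 6))/3 = -(M - ((14*M + 6) + 6))/3 = -(M - ((6 + 14*M) + 6))/3 = -(M - (12 + 14*M))/3 = -(M + (-12 - 14*M))/3 = -(-12 - 13*M)/3 = 4 + 13*M/3)
(49 + O(6))*m(4) = (49 + 6)*(4 + (13/3)*4) = 55*(4 + 52/3) = 55*(64/3) = 3520/3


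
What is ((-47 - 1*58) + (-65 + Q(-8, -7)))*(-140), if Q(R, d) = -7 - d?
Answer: 23800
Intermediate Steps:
((-47 - 1*58) + (-65 + Q(-8, -7)))*(-140) = ((-47 - 1*58) + (-65 + (-7 - 1*(-7))))*(-140) = ((-47 - 58) + (-65 + (-7 + 7)))*(-140) = (-105 + (-65 + 0))*(-140) = (-105 - 65)*(-140) = -170*(-140) = 23800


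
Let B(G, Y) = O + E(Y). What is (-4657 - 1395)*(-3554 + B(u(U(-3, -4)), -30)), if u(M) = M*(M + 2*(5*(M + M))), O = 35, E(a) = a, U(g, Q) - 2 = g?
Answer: 21478548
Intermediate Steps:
U(g, Q) = 2 + g
u(M) = 21*M² (u(M) = M*(M + 2*(5*(2*M))) = M*(M + 2*(10*M)) = M*(M + 20*M) = M*(21*M) = 21*M²)
B(G, Y) = 35 + Y
(-4657 - 1395)*(-3554 + B(u(U(-3, -4)), -30)) = (-4657 - 1395)*(-3554 + (35 - 30)) = -6052*(-3554 + 5) = -6052*(-3549) = 21478548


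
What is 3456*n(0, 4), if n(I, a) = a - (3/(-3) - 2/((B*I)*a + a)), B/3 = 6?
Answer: 19008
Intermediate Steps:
B = 18 (B = 3*6 = 18)
n(I, a) = 1 + a + 2/(a + 18*I*a) (n(I, a) = a - (3/(-3) - 2/((18*I)*a + a)) = a - (3*(-⅓) - 2/(18*I*a + a)) = a - (-1 - 2/(a + 18*I*a)) = a + (1 + 2/(a + 18*I*a)) = 1 + a + 2/(a + 18*I*a))
3456*n(0, 4) = 3456*((2 + 4 + 4² + 18*0*4 + 18*0*4²)/(4*(1 + 18*0))) = 3456*((2 + 4 + 16 + 0 + 18*0*16)/(4*(1 + 0))) = 3456*((¼)*(2 + 4 + 16 + 0 + 0)/1) = 3456*((¼)*1*22) = 3456*(11/2) = 19008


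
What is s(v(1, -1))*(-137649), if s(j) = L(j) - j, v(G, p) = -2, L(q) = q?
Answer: 0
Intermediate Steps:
s(j) = 0 (s(j) = j - j = 0)
s(v(1, -1))*(-137649) = 0*(-137649) = 0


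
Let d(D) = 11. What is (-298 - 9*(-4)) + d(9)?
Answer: -251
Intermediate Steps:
(-298 - 9*(-4)) + d(9) = (-298 - 9*(-4)) + 11 = (-298 + 36) + 11 = -262 + 11 = -251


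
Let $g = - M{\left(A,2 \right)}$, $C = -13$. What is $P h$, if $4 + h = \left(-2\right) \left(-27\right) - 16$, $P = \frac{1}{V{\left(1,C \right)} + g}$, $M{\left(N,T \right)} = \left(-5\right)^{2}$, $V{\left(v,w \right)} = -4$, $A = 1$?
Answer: $- \frac{34}{29} \approx -1.1724$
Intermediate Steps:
$M{\left(N,T \right)} = 25$
$g = -25$ ($g = \left(-1\right) 25 = -25$)
$P = - \frac{1}{29}$ ($P = \frac{1}{-4 - 25} = \frac{1}{-29} = - \frac{1}{29} \approx -0.034483$)
$h = 34$ ($h = -4 - -38 = -4 + \left(54 - 16\right) = -4 + 38 = 34$)
$P h = \left(- \frac{1}{29}\right) 34 = - \frac{34}{29}$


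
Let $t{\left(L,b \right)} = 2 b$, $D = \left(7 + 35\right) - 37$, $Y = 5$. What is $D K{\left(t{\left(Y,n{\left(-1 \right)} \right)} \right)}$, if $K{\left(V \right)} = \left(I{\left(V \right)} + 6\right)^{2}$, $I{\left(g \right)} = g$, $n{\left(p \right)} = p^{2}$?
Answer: $320$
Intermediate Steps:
$D = 5$ ($D = 42 - 37 = 5$)
$K{\left(V \right)} = \left(6 + V\right)^{2}$ ($K{\left(V \right)} = \left(V + 6\right)^{2} = \left(6 + V\right)^{2}$)
$D K{\left(t{\left(Y,n{\left(-1 \right)} \right)} \right)} = 5 \left(6 + 2 \left(-1\right)^{2}\right)^{2} = 5 \left(6 + 2 \cdot 1\right)^{2} = 5 \left(6 + 2\right)^{2} = 5 \cdot 8^{2} = 5 \cdot 64 = 320$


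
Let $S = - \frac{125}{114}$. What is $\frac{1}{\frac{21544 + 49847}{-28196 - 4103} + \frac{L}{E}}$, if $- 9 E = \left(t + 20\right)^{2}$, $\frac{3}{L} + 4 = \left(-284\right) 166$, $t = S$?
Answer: $- \frac{589339641093275}{1302625957841916} \approx -0.45242$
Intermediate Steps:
$S = - \frac{125}{114}$ ($S = \left(-125\right) \frac{1}{114} = - \frac{125}{114} \approx -1.0965$)
$t = - \frac{125}{114} \approx -1.0965$
$L = - \frac{1}{15716}$ ($L = \frac{3}{-4 - 47144} = \frac{3}{-47148} = 3 \left(- \frac{1}{47148}\right) = - \frac{1}{15716} \approx -6.3629 \cdot 10^{-5}$)
$E = - \frac{4644025}{116964}$ ($E = - \frac{\left(- \frac{125}{114} + 20\right)^{2}}{9} = - \frac{\left(\frac{2155}{114}\right)^{2}}{9} = \left(- \frac{1}{9}\right) \frac{4644025}{12996} = - \frac{4644025}{116964} \approx -39.705$)
$\frac{1}{\frac{21544 + 49847}{-28196 - 4103} + \frac{L}{E}} = \frac{1}{\frac{21544 + 49847}{-28196 - 4103} - \frac{1}{15716 \left(- \frac{4644025}{116964}\right)}} = \frac{1}{\frac{71391}{-32299} - - \frac{29241}{18246374225}} = \frac{1}{71391 \left(- \frac{1}{32299}\right) + \frac{29241}{18246374225}} = \frac{1}{- \frac{71391}{32299} + \frac{29241}{18246374225}} = \frac{1}{- \frac{1302625957841916}{589339641093275}} = - \frac{589339641093275}{1302625957841916}$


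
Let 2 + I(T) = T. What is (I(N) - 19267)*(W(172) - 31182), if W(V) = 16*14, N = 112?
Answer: 593062406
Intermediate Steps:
I(T) = -2 + T
W(V) = 224
(I(N) - 19267)*(W(172) - 31182) = ((-2 + 112) - 19267)*(224 - 31182) = (110 - 19267)*(-30958) = -19157*(-30958) = 593062406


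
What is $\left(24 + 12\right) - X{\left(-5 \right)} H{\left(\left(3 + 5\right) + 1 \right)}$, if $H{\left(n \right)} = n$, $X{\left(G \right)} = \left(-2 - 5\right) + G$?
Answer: $144$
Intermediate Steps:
$X{\left(G \right)} = -7 + G$
$\left(24 + 12\right) - X{\left(-5 \right)} H{\left(\left(3 + 5\right) + 1 \right)} = \left(24 + 12\right) - \left(-7 - 5\right) \left(\left(3 + 5\right) + 1\right) = 36 - - 12 \left(8 + 1\right) = 36 - \left(-12\right) 9 = 36 - -108 = 36 + 108 = 144$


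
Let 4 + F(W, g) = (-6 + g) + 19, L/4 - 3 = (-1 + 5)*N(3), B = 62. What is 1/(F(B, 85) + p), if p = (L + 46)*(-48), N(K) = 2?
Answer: -1/4226 ≈ -0.00023663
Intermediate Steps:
L = 44 (L = 12 + 4*((-1 + 5)*2) = 12 + 4*(4*2) = 12 + 4*8 = 12 + 32 = 44)
F(W, g) = 9 + g (F(W, g) = -4 + ((-6 + g) + 19) = -4 + (13 + g) = 9 + g)
p = -4320 (p = (44 + 46)*(-48) = 90*(-48) = -4320)
1/(F(B, 85) + p) = 1/((9 + 85) - 4320) = 1/(94 - 4320) = 1/(-4226) = -1/4226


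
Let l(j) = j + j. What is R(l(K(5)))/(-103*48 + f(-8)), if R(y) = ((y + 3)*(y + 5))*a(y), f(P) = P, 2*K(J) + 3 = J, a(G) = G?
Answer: -35/2476 ≈ -0.014136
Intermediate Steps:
K(J) = -3/2 + J/2
l(j) = 2*j
R(y) = y*(3 + y)*(5 + y) (R(y) = ((y + 3)*(y + 5))*y = ((3 + y)*(5 + y))*y = y*(3 + y)*(5 + y))
R(l(K(5)))/(-103*48 + f(-8)) = ((2*(-3/2 + (½)*5))*(15 + (2*(-3/2 + (½)*5))² + 8*(2*(-3/2 + (½)*5))))/(-103*48 - 8) = ((2*(-3/2 + 5/2))*(15 + (2*(-3/2 + 5/2))² + 8*(2*(-3/2 + 5/2))))/(-4944 - 8) = ((2*1)*(15 + (2*1)² + 8*(2*1)))/(-4952) = (2*(15 + 2² + 8*2))*(-1/4952) = (2*(15 + 4 + 16))*(-1/4952) = (2*35)*(-1/4952) = 70*(-1/4952) = -35/2476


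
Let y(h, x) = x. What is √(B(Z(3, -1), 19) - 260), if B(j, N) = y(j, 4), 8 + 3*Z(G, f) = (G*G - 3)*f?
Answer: 16*I ≈ 16.0*I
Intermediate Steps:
Z(G, f) = -8/3 + f*(-3 + G²)/3 (Z(G, f) = -8/3 + ((G*G - 3)*f)/3 = -8/3 + ((G² - 3)*f)/3 = -8/3 + ((-3 + G²)*f)/3 = -8/3 + (f*(-3 + G²))/3 = -8/3 + f*(-3 + G²)/3)
B(j, N) = 4
√(B(Z(3, -1), 19) - 260) = √(4 - 260) = √(-256) = 16*I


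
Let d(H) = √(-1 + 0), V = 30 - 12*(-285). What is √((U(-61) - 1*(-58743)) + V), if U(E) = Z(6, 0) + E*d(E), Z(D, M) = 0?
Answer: √(62193 - 61*I) ≈ 249.39 - 0.122*I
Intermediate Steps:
V = 3450 (V = 30 + 3420 = 3450)
d(H) = I (d(H) = √(-1) = I)
U(E) = I*E (U(E) = 0 + E*I = 0 + I*E = I*E)
√((U(-61) - 1*(-58743)) + V) = √((I*(-61) - 1*(-58743)) + 3450) = √((-61*I + 58743) + 3450) = √((58743 - 61*I) + 3450) = √(62193 - 61*I)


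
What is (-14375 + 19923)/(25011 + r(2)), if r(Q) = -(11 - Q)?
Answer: 2774/12501 ≈ 0.22190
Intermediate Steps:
r(Q) = -11 + Q
(-14375 + 19923)/(25011 + r(2)) = (-14375 + 19923)/(25011 + (-11 + 2)) = 5548/(25011 - 9) = 5548/25002 = 5548*(1/25002) = 2774/12501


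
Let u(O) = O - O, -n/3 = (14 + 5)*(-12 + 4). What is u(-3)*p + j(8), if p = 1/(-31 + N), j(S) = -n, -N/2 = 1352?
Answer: -456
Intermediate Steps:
N = -2704 (N = -2*1352 = -2704)
n = 456 (n = -3*(14 + 5)*(-12 + 4) = -57*(-8) = -3*(-152) = 456)
j(S) = -456 (j(S) = -1*456 = -456)
u(O) = 0
p = -1/2735 (p = 1/(-31 - 2704) = 1/(-2735) = -1/2735 ≈ -0.00036563)
u(-3)*p + j(8) = 0*(-1/2735) - 456 = 0 - 456 = -456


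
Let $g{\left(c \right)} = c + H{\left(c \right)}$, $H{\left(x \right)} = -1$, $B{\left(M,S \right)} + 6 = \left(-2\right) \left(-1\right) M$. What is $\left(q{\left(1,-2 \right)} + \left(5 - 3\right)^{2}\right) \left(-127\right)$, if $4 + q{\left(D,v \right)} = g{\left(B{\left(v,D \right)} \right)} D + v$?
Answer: $1651$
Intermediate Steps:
$B{\left(M,S \right)} = -6 + 2 M$ ($B{\left(M,S \right)} = -6 + \left(-2\right) \left(-1\right) M = -6 + 2 M$)
$g{\left(c \right)} = -1 + c$ ($g{\left(c \right)} = c - 1 = -1 + c$)
$q{\left(D,v \right)} = -4 + v + D \left(-7 + 2 v\right)$ ($q{\left(D,v \right)} = -4 + \left(\left(-1 + \left(-6 + 2 v\right)\right) D + v\right) = -4 + \left(\left(-7 + 2 v\right) D + v\right) = -4 + \left(D \left(-7 + 2 v\right) + v\right) = -4 + \left(v + D \left(-7 + 2 v\right)\right) = -4 + v + D \left(-7 + 2 v\right)$)
$\left(q{\left(1,-2 \right)} + \left(5 - 3\right)^{2}\right) \left(-127\right) = \left(\left(-4 - 2 + 1 \left(-7 + 2 \left(-2\right)\right)\right) + \left(5 - 3\right)^{2}\right) \left(-127\right) = \left(\left(-4 - 2 + 1 \left(-7 - 4\right)\right) + 2^{2}\right) \left(-127\right) = \left(\left(-4 - 2 + 1 \left(-11\right)\right) + 4\right) \left(-127\right) = \left(\left(-4 - 2 - 11\right) + 4\right) \left(-127\right) = \left(-17 + 4\right) \left(-127\right) = \left(-13\right) \left(-127\right) = 1651$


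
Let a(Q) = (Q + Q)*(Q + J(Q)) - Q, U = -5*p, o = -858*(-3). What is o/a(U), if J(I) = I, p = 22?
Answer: 13/245 ≈ 0.053061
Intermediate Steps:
o = 2574
U = -110 (U = -5*22 = -110)
a(Q) = -Q + 4*Q² (a(Q) = (Q + Q)*(Q + Q) - Q = (2*Q)*(2*Q) - Q = 4*Q² - Q = -Q + 4*Q²)
o/a(U) = 2574/((-110*(-1 + 4*(-110)))) = 2574/((-110*(-1 - 440))) = 2574/((-110*(-441))) = 2574/48510 = 2574*(1/48510) = 13/245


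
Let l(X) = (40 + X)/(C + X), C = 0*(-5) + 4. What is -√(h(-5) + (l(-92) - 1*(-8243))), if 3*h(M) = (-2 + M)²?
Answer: -√35980230/66 ≈ -90.884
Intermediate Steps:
C = 4 (C = 0 + 4 = 4)
h(M) = (-2 + M)²/3
l(X) = (40 + X)/(4 + X)
-√(h(-5) + (l(-92) - 1*(-8243))) = -√((-2 - 5)²/3 + ((40 - 92)/(4 - 92) - 1*(-8243))) = -√((⅓)*(-7)² + (-52/(-88) + 8243)) = -√((⅓)*49 + (-1/88*(-52) + 8243)) = -√(49/3 + (13/22 + 8243)) = -√(49/3 + 181359/22) = -√(545155/66) = -√35980230/66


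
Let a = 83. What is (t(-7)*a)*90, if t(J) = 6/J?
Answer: -44820/7 ≈ -6402.9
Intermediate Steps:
(t(-7)*a)*90 = ((6/(-7))*83)*90 = ((6*(-⅐))*83)*90 = -6/7*83*90 = -498/7*90 = -44820/7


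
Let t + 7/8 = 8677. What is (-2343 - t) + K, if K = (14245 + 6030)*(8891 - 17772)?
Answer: -1440586353/8 ≈ -1.8007e+8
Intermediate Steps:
t = 69409/8 (t = -7/8 + 8677 = 69409/8 ≈ 8676.1)
K = -180062275 (K = 20275*(-8881) = -180062275)
(-2343 - t) + K = (-2343 - 1*69409/8) - 180062275 = (-2343 - 69409/8) - 180062275 = -88153/8 - 180062275 = -1440586353/8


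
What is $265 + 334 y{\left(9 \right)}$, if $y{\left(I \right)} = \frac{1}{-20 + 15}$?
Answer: $\frac{991}{5} \approx 198.2$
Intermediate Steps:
$y{\left(I \right)} = - \frac{1}{5}$ ($y{\left(I \right)} = \frac{1}{-5} = - \frac{1}{5}$)
$265 + 334 y{\left(9 \right)} = 265 + 334 \left(- \frac{1}{5}\right) = 265 - \frac{334}{5} = \frac{991}{5}$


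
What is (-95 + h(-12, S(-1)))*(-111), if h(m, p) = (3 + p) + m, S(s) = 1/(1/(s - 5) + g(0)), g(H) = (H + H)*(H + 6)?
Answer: 12210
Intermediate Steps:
g(H) = 2*H*(6 + H) (g(H) = (2*H)*(6 + H) = 2*H*(6 + H))
S(s) = -5 + s (S(s) = 1/(1/(s - 5) + 2*0*(6 + 0)) = 1/(1/(-5 + s) + 2*0*6) = 1/(1/(-5 + s) + 0) = 1/(1/(-5 + s)) = -5 + s)
h(m, p) = 3 + m + p
(-95 + h(-12, S(-1)))*(-111) = (-95 + (3 - 12 + (-5 - 1)))*(-111) = (-95 + (3 - 12 - 6))*(-111) = (-95 - 15)*(-111) = -110*(-111) = 12210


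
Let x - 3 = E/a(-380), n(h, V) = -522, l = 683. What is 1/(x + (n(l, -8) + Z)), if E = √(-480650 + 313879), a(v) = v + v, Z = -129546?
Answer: -75125544000/9771203880526771 + 760*I*√166771/9771203880526771 ≈ -7.6885e-6 + 3.1763e-11*I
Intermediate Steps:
a(v) = 2*v
E = I*√166771 (E = √(-166771) = I*√166771 ≈ 408.38*I)
x = 3 - I*√166771/760 (x = 3 + (I*√166771)/((2*(-380))) = 3 + (I*√166771)/(-760) = 3 + (I*√166771)*(-1/760) = 3 - I*√166771/760 ≈ 3.0 - 0.53734*I)
1/(x + (n(l, -8) + Z)) = 1/((3 - I*√166771/760) + (-522 - 129546)) = 1/((3 - I*√166771/760) - 130068) = 1/(-130065 - I*√166771/760)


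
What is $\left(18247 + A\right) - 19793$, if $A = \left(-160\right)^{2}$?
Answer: $24054$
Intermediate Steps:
$A = 25600$
$\left(18247 + A\right) - 19793 = \left(18247 + 25600\right) - 19793 = 43847 - 19793 = 24054$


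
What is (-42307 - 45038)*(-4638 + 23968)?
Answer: -1688378850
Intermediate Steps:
(-42307 - 45038)*(-4638 + 23968) = -87345*19330 = -1688378850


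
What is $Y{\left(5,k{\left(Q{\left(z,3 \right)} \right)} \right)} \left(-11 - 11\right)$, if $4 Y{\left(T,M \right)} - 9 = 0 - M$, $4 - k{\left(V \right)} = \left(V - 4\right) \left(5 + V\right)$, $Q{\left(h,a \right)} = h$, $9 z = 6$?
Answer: $\frac{1375}{18} \approx 76.389$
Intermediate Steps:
$z = \frac{2}{3}$ ($z = \frac{1}{9} \cdot 6 = \frac{2}{3} \approx 0.66667$)
$k{\left(V \right)} = 4 - \left(-4 + V\right) \left(5 + V\right)$ ($k{\left(V \right)} = 4 - \left(V - 4\right) \left(5 + V\right) = 4 - \left(-4 + V\right) \left(5 + V\right)$)
$Y{\left(T,M \right)} = \frac{9}{4} - \frac{M}{4}$ ($Y{\left(T,M \right)} = \frac{9}{4} + \frac{0 - M}{4} = \frac{9}{4} + \frac{\left(-1\right) M}{4} = \frac{9}{4} - \frac{M}{4}$)
$Y{\left(5,k{\left(Q{\left(z,3 \right)} \right)} \right)} \left(-11 - 11\right) = \left(\frac{9}{4} - \frac{24 - \frac{2}{3} - \left(\frac{2}{3}\right)^{2}}{4}\right) \left(-11 - 11\right) = \left(\frac{9}{4} - \frac{24 - \frac{2}{3} - \frac{4}{9}}{4}\right) \left(-22\right) = \left(\frac{9}{4} - \frac{103}{18}\right) \left(-22\right) = \left(- \frac{125}{36}\right) \left(-22\right) = \frac{1375}{18}$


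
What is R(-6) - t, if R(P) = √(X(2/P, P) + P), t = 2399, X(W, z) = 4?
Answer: -2399 + I*√2 ≈ -2399.0 + 1.4142*I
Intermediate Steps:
R(P) = √(4 + P)
R(-6) - t = √(4 - 6) - 1*2399 = √(-2) - 2399 = I*√2 - 2399 = -2399 + I*√2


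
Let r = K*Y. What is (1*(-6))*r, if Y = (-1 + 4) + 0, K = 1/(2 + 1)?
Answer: -6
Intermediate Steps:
K = ⅓ (K = 1/3 = ⅓ ≈ 0.33333)
Y = 3 (Y = 3 + 0 = 3)
r = 1 (r = (⅓)*3 = 1)
(1*(-6))*r = (1*(-6))*1 = -6*1 = -6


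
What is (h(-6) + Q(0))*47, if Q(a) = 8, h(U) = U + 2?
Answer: 188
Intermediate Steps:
h(U) = 2 + U
(h(-6) + Q(0))*47 = ((2 - 6) + 8)*47 = (-4 + 8)*47 = 4*47 = 188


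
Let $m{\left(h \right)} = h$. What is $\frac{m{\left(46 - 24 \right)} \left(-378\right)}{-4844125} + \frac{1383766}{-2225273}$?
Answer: $- \frac{607693645862}{979954597375} \approx -0.62012$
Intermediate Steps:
$\frac{m{\left(46 - 24 \right)} \left(-378\right)}{-4844125} + \frac{1383766}{-2225273} = \frac{\left(46 - 24\right) \left(-378\right)}{-4844125} + \frac{1383766}{-2225273} = \left(46 - 24\right) \left(-378\right) \left(- \frac{1}{4844125}\right) + 1383766 \left(- \frac{1}{2225273}\right) = 22 \left(-378\right) \left(- \frac{1}{4844125}\right) - \frac{1383766}{2225273} = \left(-8316\right) \left(- \frac{1}{4844125}\right) - \frac{1383766}{2225273} = \frac{756}{440375} - \frac{1383766}{2225273} = - \frac{607693645862}{979954597375}$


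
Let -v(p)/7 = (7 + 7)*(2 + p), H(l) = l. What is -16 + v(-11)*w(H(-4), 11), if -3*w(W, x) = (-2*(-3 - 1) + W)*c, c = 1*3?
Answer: -3544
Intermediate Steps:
c = 3
w(W, x) = -8 - W (w(W, x) = -(-2*(-3 - 1) + W)*3/3 = -(-2*(-4) + W)*3/3 = -(8 + W)*3/3 = -(24 + 3*W)/3 = -8 - W)
v(p) = -196 - 98*p (v(p) = -7*(7 + 7)*(2 + p) = -98*(2 + p) = -7*(28 + 14*p) = -196 - 98*p)
-16 + v(-11)*w(H(-4), 11) = -16 + (-196 - 98*(-11))*(-8 - 1*(-4)) = -16 + (-196 + 1078)*(-8 + 4) = -16 + 882*(-4) = -16 - 3528 = -3544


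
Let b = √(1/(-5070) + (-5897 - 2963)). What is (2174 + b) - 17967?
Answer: -15793 + I*√1347606030/390 ≈ -15793.0 + 94.128*I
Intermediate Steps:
b = I*√1347606030/390 (b = √(-1/5070 - 8860) = √(-44920201/5070) = I*√1347606030/390 ≈ 94.128*I)
(2174 + b) - 17967 = (2174 + I*√1347606030/390) - 17967 = -15793 + I*√1347606030/390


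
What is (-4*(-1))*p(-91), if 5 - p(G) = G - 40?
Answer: 544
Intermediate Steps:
p(G) = 45 - G (p(G) = 5 - (G - 40) = 5 - (-40 + G) = 5 + (40 - G) = 45 - G)
(-4*(-1))*p(-91) = (-4*(-1))*(45 - 1*(-91)) = 4*(45 + 91) = 4*136 = 544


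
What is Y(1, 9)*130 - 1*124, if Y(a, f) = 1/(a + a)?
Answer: -59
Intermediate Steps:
Y(a, f) = 1/(2*a)
Y(1, 9)*130 - 1*124 = ((½)/1)*130 - 1*124 = ((½)*1)*130 - 124 = (½)*130 - 124 = 65 - 124 = -59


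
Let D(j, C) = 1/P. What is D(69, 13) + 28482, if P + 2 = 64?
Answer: 1765885/62 ≈ 28482.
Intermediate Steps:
P = 62 (P = -2 + 64 = 62)
D(j, C) = 1/62
D(69, 13) + 28482 = 1/62 + 28482 = 1765885/62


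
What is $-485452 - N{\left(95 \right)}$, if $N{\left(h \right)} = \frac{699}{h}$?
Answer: $- \frac{46118639}{95} \approx -4.8546 \cdot 10^{5}$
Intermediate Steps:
$-485452 - N{\left(95 \right)} = -485452 - \frac{699}{95} = - \frac{46118639}{95}$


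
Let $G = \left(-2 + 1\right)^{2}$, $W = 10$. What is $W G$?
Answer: $10$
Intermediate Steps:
$G = 1$ ($G = \left(-1\right)^{2} = 1$)
$W G = 10 \cdot 1 = 10$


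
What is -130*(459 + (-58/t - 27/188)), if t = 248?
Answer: -86867690/1457 ≈ -59621.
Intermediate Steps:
-130*(459 + (-58/t - 27/188)) = -130*(459 + (-58/248 - 27/188)) = -130*(459 + (-58*1/248 - 27*1/188)) = -130*(459 + (-29/124 - 27/188)) = -130*(459 - 550/1457) = -130*668213/1457 = -86867690/1457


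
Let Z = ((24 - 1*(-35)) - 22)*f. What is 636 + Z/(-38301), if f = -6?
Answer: 8119886/12767 ≈ 636.01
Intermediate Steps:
Z = -222 (Z = ((24 - 1*(-35)) - 22)*(-6) = ((24 + 35) - 22)*(-6) = (59 - 22)*(-6) = 37*(-6) = -222)
636 + Z/(-38301) = 636 - 222/(-38301) = 636 - 222*(-1/38301) = 636 + 74/12767 = 8119886/12767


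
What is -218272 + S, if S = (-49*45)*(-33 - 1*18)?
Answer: -105817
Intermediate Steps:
S = 112455 (S = -2205*(-33 - 18) = -2205*(-51) = 112455)
-218272 + S = -218272 + 112455 = -105817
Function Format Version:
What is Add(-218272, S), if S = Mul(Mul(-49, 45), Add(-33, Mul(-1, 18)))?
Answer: -105817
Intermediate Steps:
S = 112455 (S = Mul(-2205, Add(-33, -18)) = Mul(-2205, -51) = 112455)
Add(-218272, S) = Add(-218272, 112455) = -105817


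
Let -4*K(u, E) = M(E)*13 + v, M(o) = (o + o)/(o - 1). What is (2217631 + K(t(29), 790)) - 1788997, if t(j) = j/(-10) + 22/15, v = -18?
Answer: 676381283/1578 ≈ 4.2863e+5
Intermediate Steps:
M(o) = 2*o/(-1 + o) (M(o) = (2*o)/(-1 + o) = 2*o/(-1 + o))
t(j) = 22/15 - j/10 (t(j) = j*(-⅒) + 22*(1/15) = -j/10 + 22/15 = 22/15 - j/10)
K(u, E) = 9/2 - 13*E/(2*(-1 + E)) (K(u, E) = -((2*E/(-1 + E))*13 - 18)/4 = -(26*E/(-1 + E) - 18)/4 = -(-18 + 26*E/(-1 + E))/4 = 9/2 - 13*E/(2*(-1 + E)))
(2217631 + K(t(29), 790)) - 1788997 = (2217631 + (-9 - 4*790)/(2*(-1 + 790))) - 1788997 = (2217631 + (½)*(-9 - 3160)/789) - 1788997 = (2217631 + (½)*(1/789)*(-3169)) - 1788997 = (2217631 - 3169/1578) - 1788997 = 3499418549/1578 - 1788997 = 676381283/1578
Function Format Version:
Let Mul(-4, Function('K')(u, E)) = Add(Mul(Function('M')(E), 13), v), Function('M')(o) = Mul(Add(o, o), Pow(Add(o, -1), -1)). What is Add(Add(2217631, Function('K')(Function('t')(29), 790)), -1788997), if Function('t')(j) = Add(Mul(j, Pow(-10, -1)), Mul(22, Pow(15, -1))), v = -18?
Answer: Rational(676381283, 1578) ≈ 4.2863e+5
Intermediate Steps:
Function('M')(o) = Mul(2, o, Pow(Add(-1, o), -1)) (Function('M')(o) = Mul(Mul(2, o), Pow(Add(-1, o), -1)) = Mul(2, o, Pow(Add(-1, o), -1)))
Function('t')(j) = Add(Rational(22, 15), Mul(Rational(-1, 10), j)) (Function('t')(j) = Add(Mul(j, Rational(-1, 10)), Mul(22, Rational(1, 15))) = Add(Mul(Rational(-1, 10), j), Rational(22, 15)) = Add(Rational(22, 15), Mul(Rational(-1, 10), j)))
Function('K')(u, E) = Add(Rational(9, 2), Mul(Rational(-13, 2), E, Pow(Add(-1, E), -1))) (Function('K')(u, E) = Mul(Rational(-1, 4), Add(Mul(Mul(2, E, Pow(Add(-1, E), -1)), 13), -18)) = Mul(Rational(-1, 4), Add(Mul(26, E, Pow(Add(-1, E), -1)), -18)) = Mul(Rational(-1, 4), Add(-18, Mul(26, E, Pow(Add(-1, E), -1)))) = Add(Rational(9, 2), Mul(Rational(-13, 2), E, Pow(Add(-1, E), -1))))
Add(Add(2217631, Function('K')(Function('t')(29), 790)), -1788997) = Add(Add(2217631, Mul(Rational(1, 2), Pow(Add(-1, 790), -1), Add(-9, Mul(-4, 790)))), -1788997) = Add(Add(2217631, Mul(Rational(1, 2), Pow(789, -1), Add(-9, -3160))), -1788997) = Add(Add(2217631, Mul(Rational(1, 2), Rational(1, 789), -3169)), -1788997) = Add(Add(2217631, Rational(-3169, 1578)), -1788997) = Add(Rational(3499418549, 1578), -1788997) = Rational(676381283, 1578)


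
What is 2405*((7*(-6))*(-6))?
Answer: 606060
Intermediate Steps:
2405*((7*(-6))*(-6)) = 2405*(-42*(-6)) = 2405*252 = 606060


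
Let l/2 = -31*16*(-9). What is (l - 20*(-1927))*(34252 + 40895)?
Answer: 3567077796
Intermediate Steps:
l = 8928 (l = 2*(-31*16*(-9)) = 2*(-496*(-9)) = 2*4464 = 8928)
(l - 20*(-1927))*(34252 + 40895) = (8928 - 20*(-1927))*(34252 + 40895) = (8928 + 38540)*75147 = 47468*75147 = 3567077796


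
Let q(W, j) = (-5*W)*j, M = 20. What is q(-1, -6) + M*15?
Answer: 270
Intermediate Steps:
q(W, j) = -5*W*j
q(-1, -6) + M*15 = -5*(-1)*(-6) + 20*15 = -30 + 300 = 270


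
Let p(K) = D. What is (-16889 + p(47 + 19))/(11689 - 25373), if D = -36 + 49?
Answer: 4219/3421 ≈ 1.2333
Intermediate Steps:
D = 13
p(K) = 13
(-16889 + p(47 + 19))/(11689 - 25373) = (-16889 + 13)/(11689 - 25373) = -16876/(-13684) = -16876*(-1/13684) = 4219/3421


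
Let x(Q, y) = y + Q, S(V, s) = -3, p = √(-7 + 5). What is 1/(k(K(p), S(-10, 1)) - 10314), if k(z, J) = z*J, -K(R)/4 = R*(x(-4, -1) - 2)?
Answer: I/(6*(-1719*I + 14*√2)) ≈ -9.6943e-5 + 1.1166e-6*I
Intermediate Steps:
p = I*√2 (p = √(-2) = I*√2 ≈ 1.4142*I)
x(Q, y) = Q + y
K(R) = 28*R (K(R) = -4*R*((-4 - 1) - 2) = -4*R*(-5 - 2) = -4*R*(-7) = -(-28)*R = 28*R)
k(z, J) = J*z
1/(k(K(p), S(-10, 1)) - 10314) = 1/(-84*I*√2 - 10314) = 1/(-10314 - 84*I*√2)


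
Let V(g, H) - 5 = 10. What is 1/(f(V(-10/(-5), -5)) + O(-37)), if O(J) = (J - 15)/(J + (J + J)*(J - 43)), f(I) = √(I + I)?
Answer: 152958/519143983 + 34609689*√30/1038287966 ≈ 0.18287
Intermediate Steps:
V(g, H) = 15 (V(g, H) = 5 + 10 = 15)
f(I) = √2*√I (f(I) = √(2*I) = √2*√I)
O(J) = (-15 + J)/(J + 2*J*(-43 + J)) (O(J) = (-15 + J)/(J + (2*J)*(-43 + J)) = (-15 + J)/(J + 2*J*(-43 + J)))
1/(f(V(-10/(-5), -5)) + O(-37)) = 1/(√2*√15 + (-15 - 37)/((-37)*(-85 + 2*(-37)))) = 1/(√30 - 1/37*(-52)/(-85 - 74)) = 1/(√30 - 1/37*(-52)/(-159)) = 1/(√30 - 1/37*(-1/159)*(-52)) = 1/(√30 - 52/5883) = 1/(-52/5883 + √30)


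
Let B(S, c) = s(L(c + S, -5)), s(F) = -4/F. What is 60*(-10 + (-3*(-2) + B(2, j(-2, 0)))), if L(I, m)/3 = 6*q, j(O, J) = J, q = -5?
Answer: -712/3 ≈ -237.33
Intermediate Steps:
L(I, m) = -90 (L(I, m) = 3*(6*(-5)) = 3*(-30) = -90)
B(S, c) = 2/45 (B(S, c) = -4/(-90) = -4*(-1/90) = 2/45)
60*(-10 + (-3*(-2) + B(2, j(-2, 0)))) = 60*(-10 + (-3*(-2) + 2/45)) = 60*(-10 + (6 + 2/45)) = 60*(-10 + 272/45) = 60*(-178/45) = -712/3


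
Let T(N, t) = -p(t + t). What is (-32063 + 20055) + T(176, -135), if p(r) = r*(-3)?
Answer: -12818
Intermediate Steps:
p(r) = -3*r
T(N, t) = 6*t (T(N, t) = -(-3)*(t + t) = -(-3)*2*t = -(-6)*t = 6*t)
(-32063 + 20055) + T(176, -135) = (-32063 + 20055) + 6*(-135) = -12008 - 810 = -12818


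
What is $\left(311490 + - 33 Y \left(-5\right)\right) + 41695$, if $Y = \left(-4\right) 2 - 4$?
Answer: $351205$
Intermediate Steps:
$Y = -12$ ($Y = -8 - 4 = -12$)
$\left(311490 + - 33 Y \left(-5\right)\right) + 41695 = \left(311490 + \left(-33\right) \left(-12\right) \left(-5\right)\right) + 41695 = \left(311490 + 396 \left(-5\right)\right) + 41695 = \left(311490 - 1980\right) + 41695 = 309510 + 41695 = 351205$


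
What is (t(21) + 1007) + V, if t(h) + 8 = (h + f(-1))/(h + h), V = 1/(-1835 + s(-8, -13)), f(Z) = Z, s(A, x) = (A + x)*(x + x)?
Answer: 27054800/27069 ≈ 999.48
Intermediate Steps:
s(A, x) = 2*x*(A + x) (s(A, x) = (A + x)*(2*x) = 2*x*(A + x))
V = -1/1289 (V = 1/(-1835 + 2*(-13)*(-8 - 13)) = 1/(-1835 + 2*(-13)*(-21)) = 1/(-1835 + 546) = 1/(-1289) = -1/1289 ≈ -0.00077580)
t(h) = -8 + (-1 + h)/(2*h) (t(h) = -8 + (h - 1)/(h + h) = -8 + (-1 + h)/((2*h)) = -8 + (-1 + h)*(1/(2*h)) = -8 + (-1 + h)/(2*h))
(t(21) + 1007) + V = ((1/2)*(-1 - 15*21)/21 + 1007) - 1/1289 = ((1/2)*(1/21)*(-1 - 315) + 1007) - 1/1289 = ((1/2)*(1/21)*(-316) + 1007) - 1/1289 = (-158/21 + 1007) - 1/1289 = 20989/21 - 1/1289 = 27054800/27069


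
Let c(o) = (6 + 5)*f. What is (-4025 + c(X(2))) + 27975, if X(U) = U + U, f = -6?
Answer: 23884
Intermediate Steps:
X(U) = 2*U
c(o) = -66 (c(o) = (6 + 5)*(-6) = 11*(-6) = -66)
(-4025 + c(X(2))) + 27975 = (-4025 - 66) + 27975 = -4091 + 27975 = 23884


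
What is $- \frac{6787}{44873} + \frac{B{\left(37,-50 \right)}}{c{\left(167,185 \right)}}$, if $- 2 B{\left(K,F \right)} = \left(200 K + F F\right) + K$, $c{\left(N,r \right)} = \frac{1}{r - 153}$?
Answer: $- \frac{7134454803}{44873} \approx -1.5899 \cdot 10^{5}$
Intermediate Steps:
$c{\left(N,r \right)} = \frac{1}{-153 + r}$
$B{\left(K,F \right)} = - \frac{201 K}{2} - \frac{F^{2}}{2}$ ($B{\left(K,F \right)} = - \frac{\left(200 K + F F\right) + K}{2} = - \frac{\left(200 K + F^{2}\right) + K}{2} = - \frac{\left(F^{2} + 200 K\right) + K}{2} = - \frac{F^{2} + 201 K}{2} = - \frac{201 K}{2} - \frac{F^{2}}{2}$)
$- \frac{6787}{44873} + \frac{B{\left(37,-50 \right)}}{c{\left(167,185 \right)}} = - \frac{6787}{44873} + \frac{\left(- \frac{201}{2}\right) 37 - \frac{\left(-50\right)^{2}}{2}}{\frac{1}{-153 + 185}} = \left(-6787\right) \frac{1}{44873} + \frac{- \frac{7437}{2} - 1250}{\frac{1}{32}} = - \frac{6787}{44873} + \left(- \frac{7437}{2} - 1250\right) \frac{1}{\frac{1}{32}} = - \frac{6787}{44873} - 158992 = - \frac{7134454803}{44873}$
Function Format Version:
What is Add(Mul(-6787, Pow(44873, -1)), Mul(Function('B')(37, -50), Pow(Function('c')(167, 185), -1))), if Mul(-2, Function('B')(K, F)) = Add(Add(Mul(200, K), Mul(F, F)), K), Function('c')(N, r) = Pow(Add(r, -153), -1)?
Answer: Rational(-7134454803, 44873) ≈ -1.5899e+5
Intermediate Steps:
Function('c')(N, r) = Pow(Add(-153, r), -1)
Function('B')(K, F) = Add(Mul(Rational(-201, 2), K), Mul(Rational(-1, 2), Pow(F, 2))) (Function('B')(K, F) = Mul(Rational(-1, 2), Add(Add(Mul(200, K), Mul(F, F)), K)) = Mul(Rational(-1, 2), Add(Add(Mul(200, K), Pow(F, 2)), K)) = Mul(Rational(-1, 2), Add(Add(Pow(F, 2), Mul(200, K)), K)) = Mul(Rational(-1, 2), Add(Pow(F, 2), Mul(201, K))) = Add(Mul(Rational(-201, 2), K), Mul(Rational(-1, 2), Pow(F, 2))))
Add(Mul(-6787, Pow(44873, -1)), Mul(Function('B')(37, -50), Pow(Function('c')(167, 185), -1))) = Add(Mul(-6787, Pow(44873, -1)), Mul(Add(Mul(Rational(-201, 2), 37), Mul(Rational(-1, 2), Pow(-50, 2))), Pow(Pow(Add(-153, 185), -1), -1))) = Add(Mul(-6787, Rational(1, 44873)), Mul(Add(Rational(-7437, 2), Mul(Rational(-1, 2), 2500)), Pow(Pow(32, -1), -1))) = Add(Rational(-6787, 44873), Mul(Add(Rational(-7437, 2), -1250), Pow(Rational(1, 32), -1))) = Add(Rational(-6787, 44873), Mul(Rational(-9937, 2), 32)) = Add(Rational(-6787, 44873), -158992) = Rational(-7134454803, 44873)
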